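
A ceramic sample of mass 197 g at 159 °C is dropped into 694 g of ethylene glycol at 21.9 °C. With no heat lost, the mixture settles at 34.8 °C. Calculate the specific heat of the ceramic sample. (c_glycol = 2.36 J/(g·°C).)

m_s c (T_s − T_f) = m_glycol c_glycol (T_f − T_0):
197·c·(159 − 34.8) = 694·2.36·(34.8 − 21.9)
24467 c = 21128  ⇒  c ≈ 0.8635 J/(g·°C)

c ≈ 0.864 J/(g·°C)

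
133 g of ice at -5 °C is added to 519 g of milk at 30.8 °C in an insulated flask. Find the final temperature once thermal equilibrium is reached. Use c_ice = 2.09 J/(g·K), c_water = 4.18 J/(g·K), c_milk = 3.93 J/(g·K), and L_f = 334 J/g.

Taking heat into each body as positive, Σ m c ΔT = 0:
ice -5→0 °C: 133·2.09·5 = 1389.8
  latent heat to melt: 133·334 = 44422
  meltwater 0→T: 133·4.18·T = 555.94 T
  milk: 2039.7(T − 30.8)
2595.6 T = 62822 − 45812 = 17010
T ≈ 6.55 °C (positive, so assuming full melt was valid).

T_f ≈ 6.6 °C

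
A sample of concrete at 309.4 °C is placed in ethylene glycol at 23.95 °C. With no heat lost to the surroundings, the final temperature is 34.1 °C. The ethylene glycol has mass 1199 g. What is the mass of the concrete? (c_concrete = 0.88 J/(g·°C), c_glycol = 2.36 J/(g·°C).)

m ≈ 119 g

Heat lost by the concrete = heat gained by the glycol:
m·0.88·(309.4 − 34.1) = 1199·2.36·(34.1 − 23.95)
242.26 m = 28721  ⇒  m ≈ 118.6 g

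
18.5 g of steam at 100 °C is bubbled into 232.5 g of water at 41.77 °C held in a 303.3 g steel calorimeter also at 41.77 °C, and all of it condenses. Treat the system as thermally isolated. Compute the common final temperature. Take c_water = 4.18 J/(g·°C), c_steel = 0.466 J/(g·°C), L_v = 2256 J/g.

T_f ≈ 80.6 °C

Energy conservation, ΣQ = 0:
condense steam: −18.5·2256 = −41736
  condensate cools 100→T: 18.5·4.18·(T − 100) = 77.33(T − 100)
  water warms: 232.5·4.18·(T − 41.77) = 971.85(T − 41.77)
  cup: 141.34(T − 41.77)
1190.5 T = 41736 + 7733 + 46498 = 95967
T ≈ 80.61 °C — below 100 °C, confirming all the steam condensed.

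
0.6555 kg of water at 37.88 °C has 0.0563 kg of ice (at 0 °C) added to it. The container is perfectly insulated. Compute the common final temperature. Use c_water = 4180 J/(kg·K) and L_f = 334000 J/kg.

Taking heat into each body as positive, Σ m c ΔT = 0:
latent heat to melt: 0.0563·334000 = 18804
  meltwater 0→T: 0.0563·4180·T = 235.33 T
  water: 2740(T − 37.88)
2975.3 T = 103791 − 18804 = 84987
T ≈ 28.56 °C (positive, so assuming full melt was valid).

T_f ≈ 28.6 °C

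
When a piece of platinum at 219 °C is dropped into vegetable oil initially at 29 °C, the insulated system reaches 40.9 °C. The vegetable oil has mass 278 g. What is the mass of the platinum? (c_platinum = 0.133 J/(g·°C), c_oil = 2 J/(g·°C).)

m ≈ 279 g

Conservation of energy gives ΣQ = 0:
m·0.133·(40.9 − 219) + 278·2·(40.9 − 29) = 0
-23.69 m = -6616.4
m = -6616.4/-23.69 ≈ 279.3 g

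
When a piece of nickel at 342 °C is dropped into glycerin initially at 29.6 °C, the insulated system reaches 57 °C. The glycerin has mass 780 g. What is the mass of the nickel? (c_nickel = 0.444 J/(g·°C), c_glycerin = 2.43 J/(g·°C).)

Heat lost by the nickel = heat gained by the glycerin:
m·0.444·(342 − 57) = 780·2.43·(57 − 29.6)
126.54 m = 51934  ⇒  m ≈ 410.4 g

m ≈ 410 g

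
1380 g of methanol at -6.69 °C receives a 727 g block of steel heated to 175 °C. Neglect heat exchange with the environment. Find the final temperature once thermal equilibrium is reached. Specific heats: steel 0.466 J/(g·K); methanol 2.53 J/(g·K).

T_f ≈ 9.4 °C

Heat lost by the steel equals heat gained by the methanol:
727·0.466·(175 − T) = 1380·2.53·(T − (-6.69))
338.78(175 − T) = 3491.4(T − (-6.69))
3830.2 T = 35929  ⇒  T ≈ 9.38 °C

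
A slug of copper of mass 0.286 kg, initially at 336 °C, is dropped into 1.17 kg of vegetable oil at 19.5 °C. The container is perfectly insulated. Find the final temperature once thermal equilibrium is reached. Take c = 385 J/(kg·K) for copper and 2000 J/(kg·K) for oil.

T_f ≈ 33.7 °C

Heat lost by the copper equals heat gained by the oil:
0.286·385·(336 − T) = 1.17·2000·(T − 19.5)
110.11(336 − T) = 2340(T − 19.5)
2450.1 T = 82627  ⇒  T ≈ 33.72 °C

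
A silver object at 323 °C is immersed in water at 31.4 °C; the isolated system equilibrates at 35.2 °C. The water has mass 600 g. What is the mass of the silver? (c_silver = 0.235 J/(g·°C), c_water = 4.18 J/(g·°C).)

|Q_silver| = |Q_water|:
m×0.235×(323 − 35.2) = 600×4.18×(35.2 − 31.4)
67.63 m = 9530.4  ⇒  m ≈ 140.9 g

m ≈ 141 g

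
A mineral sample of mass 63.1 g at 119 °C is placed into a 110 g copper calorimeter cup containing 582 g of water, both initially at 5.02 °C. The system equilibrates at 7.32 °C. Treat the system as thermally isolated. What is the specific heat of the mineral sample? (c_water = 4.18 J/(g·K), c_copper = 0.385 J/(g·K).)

c ≈ 0.808 J/(g·K)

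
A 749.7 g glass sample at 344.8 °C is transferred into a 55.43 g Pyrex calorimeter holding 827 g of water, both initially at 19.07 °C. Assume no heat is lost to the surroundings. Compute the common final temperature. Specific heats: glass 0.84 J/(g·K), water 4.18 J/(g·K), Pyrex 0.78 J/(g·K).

T_f ≈ 68.7 °C

Energy conservation, ΣQ = 0:
749.7*0.84*(T − 344.8) + 827*4.18*(T − 19.07) + 55.43*0.78*(T − 19.07) = 0
4129.8 T = 283884
T = 283884 / 4129.8 = 68.7 °C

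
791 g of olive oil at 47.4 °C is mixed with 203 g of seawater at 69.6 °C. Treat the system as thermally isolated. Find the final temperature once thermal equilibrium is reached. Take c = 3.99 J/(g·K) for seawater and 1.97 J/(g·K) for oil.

Let T be the final temperature. ΣQ_i = 0:
203·3.99·(T − 69.6) + 791·1.97·(T − 47.4) = 0
809.97(T − 69.6) + 1558.3(T − 47.4) = 0
2368.2 T = 130236
T = 130236 / 2368.2 = 55 °C

T_f ≈ 55.0 °C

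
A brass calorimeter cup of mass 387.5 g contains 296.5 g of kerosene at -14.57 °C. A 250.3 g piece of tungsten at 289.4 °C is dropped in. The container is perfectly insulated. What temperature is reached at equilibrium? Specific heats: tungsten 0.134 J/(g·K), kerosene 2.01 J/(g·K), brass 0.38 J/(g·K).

T_f ≈ -1.4 °C

Energy conservation, ΣQ = 0:
250.3*0.134*(T − 289.4) + 296.5*2.01*(T − (-14.57)) + 387.5*0.38*(T − (-14.57)) = 0
33.54(T − 289.4) + 595.96(T − (-14.57)) + 147.25(T − (-14.57)) = 0
776.76 T = -1122.1
T = -1122.1/776.76 ≈ -1.44 °C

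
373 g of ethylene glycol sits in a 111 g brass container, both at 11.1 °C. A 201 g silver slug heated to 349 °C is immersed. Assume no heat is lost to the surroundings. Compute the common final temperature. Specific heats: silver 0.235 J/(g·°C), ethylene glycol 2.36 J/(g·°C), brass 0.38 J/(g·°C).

T_f ≈ 27.6 °C

T_f is the heat-capacity-weighted average of the initial temperatures:
T_f = (47.23*349 + 880.28*11.1 + 42.18*11.1) / (47.23 + 880.28 + 42.18)
    = 26724 / 969.69 ≈ 27.56 °C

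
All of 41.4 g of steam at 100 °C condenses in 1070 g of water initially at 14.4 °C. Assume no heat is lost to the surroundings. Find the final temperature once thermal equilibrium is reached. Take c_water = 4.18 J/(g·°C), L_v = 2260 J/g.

Setting the total heat transfer to zero:
condense steam: −41.4×2260 = −93564
  condensate cools 100→T: 41.4×4.18×(T − 100) = 173.05(T − 100)
  original water: 4472.6(T − 14.4)
4645.7 T = 93564 + 17305 + 64405 = 175275
T ≈ 37.73 °C (< 100 °C, so full condensation is consistent).

T_f ≈ 37.7 °C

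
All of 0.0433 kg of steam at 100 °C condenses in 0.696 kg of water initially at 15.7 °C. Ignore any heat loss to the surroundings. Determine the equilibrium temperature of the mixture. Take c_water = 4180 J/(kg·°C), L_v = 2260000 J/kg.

Setting the total heat transfer to zero:
steam→water at 100 °C releases m L_v = 0.0433×2260000 = 97858
  condensed water 100 °C→T: 180.99(T − 100)
  original water: 2909.3(T − 15.7)
3090.3 T = 97858 + 18099 + 45676 = 161633
T ≈ 52.30 °C — below 100 °C, confirming all the steam condensed.

T_f ≈ 52.3 °C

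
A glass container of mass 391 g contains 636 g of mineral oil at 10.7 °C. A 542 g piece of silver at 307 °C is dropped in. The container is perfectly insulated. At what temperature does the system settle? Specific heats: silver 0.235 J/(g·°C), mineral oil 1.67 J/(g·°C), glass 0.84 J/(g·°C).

Setting the total heat transfer to zero:
542*0.235*(T − 307) + 636*1.67*(T − 10.7) + 391*0.84*(T − 10.7) = 0
1517.9 T = 53982
T = 53982 / 1517.9 = 35.6 °C

T_f ≈ 35.6 °C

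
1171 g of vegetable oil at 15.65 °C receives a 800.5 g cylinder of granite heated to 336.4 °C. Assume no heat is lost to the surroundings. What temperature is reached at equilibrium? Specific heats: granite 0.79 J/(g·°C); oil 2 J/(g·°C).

Set heat shed by the hot body equal to heat absorbed by the cold body:
800.5×0.79×(336.4 − T) = 1171×2×(T − 15.65)
632.39(336.4 − T) = 2342(T − 15.65)
2974.4 T = 249390  ⇒  T ≈ 83.85 °C

T_f ≈ 83.8 °C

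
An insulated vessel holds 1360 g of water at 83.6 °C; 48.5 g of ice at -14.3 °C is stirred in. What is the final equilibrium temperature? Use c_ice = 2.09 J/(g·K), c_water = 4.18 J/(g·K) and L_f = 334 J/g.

T_f ≈ 77.7 °C

Energy balance with sensible and latent terms:
ice -14.3→0 °C: 48.5·2.09·14.3 = 1449.5; latent heat to melt: 48.5·334 = 16199; warm the meltwater: 202.73 T; water: 5684.8(T − 83.6)
5887.5 T = 475249 − 17649 = 457601
T ≈ 77.72 °C. Since T > 0 °C, the all-ice-melts assumption holds.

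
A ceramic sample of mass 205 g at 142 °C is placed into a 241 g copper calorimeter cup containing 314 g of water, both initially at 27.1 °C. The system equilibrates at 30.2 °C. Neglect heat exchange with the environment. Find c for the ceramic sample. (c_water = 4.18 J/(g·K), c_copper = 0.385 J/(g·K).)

Heat gained plus heat lost sum to zero:
205×c×(30.2 − 142) + 314×4.18×(30.2 − 27.1) + 241×0.385×(30.2 − 27.1) = 0
-22919 c = -4356.4
c = -4356.4/-22919 ≈ 0.1901 J/(g·K)

c ≈ 0.19 J/(g·K)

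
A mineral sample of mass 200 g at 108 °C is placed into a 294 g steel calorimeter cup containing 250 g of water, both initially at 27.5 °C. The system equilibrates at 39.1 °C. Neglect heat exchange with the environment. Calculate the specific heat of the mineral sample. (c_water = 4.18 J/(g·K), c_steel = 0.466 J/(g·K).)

c ≈ 0.995 J/(g·K)

Setting the total heat transfer to zero:
200·c·(39.1 − 108) + 250·4.18·(39.1 − 27.5) + 294·0.466·(39.1 − 27.5) = 0
-13780 c = -13711
c = -13711/-13780 ≈ 0.995 J/(g·K)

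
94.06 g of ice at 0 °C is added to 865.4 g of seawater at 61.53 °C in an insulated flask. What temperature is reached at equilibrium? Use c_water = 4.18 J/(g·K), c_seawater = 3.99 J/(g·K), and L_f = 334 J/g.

T_f ≈ 47.1 °C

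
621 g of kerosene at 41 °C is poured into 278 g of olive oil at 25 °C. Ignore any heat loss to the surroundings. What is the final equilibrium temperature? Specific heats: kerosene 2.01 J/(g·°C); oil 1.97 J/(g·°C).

T_f ≈ 36.1 °C

|Q_kerosene| = |Q_oil|:
621*2.01*(41 − T) = 278*1.97*(T − 25)
1248.2(41 − T) = 547.66(T − 25)
1795.9 T = 64868  ⇒  T ≈ 36.12 °C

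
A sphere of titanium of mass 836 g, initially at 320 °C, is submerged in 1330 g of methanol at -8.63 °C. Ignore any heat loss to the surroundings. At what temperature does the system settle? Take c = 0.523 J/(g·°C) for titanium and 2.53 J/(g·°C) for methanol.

T_f ≈ 29.2 °C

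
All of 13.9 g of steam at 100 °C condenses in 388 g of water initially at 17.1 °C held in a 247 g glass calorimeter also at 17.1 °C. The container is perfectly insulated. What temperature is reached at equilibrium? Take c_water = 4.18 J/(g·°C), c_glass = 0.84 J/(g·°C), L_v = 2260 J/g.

Setting the total heat transfer to zero:
latent heat released on condensation: 13.9·2260 = 31414; condensate cools 100→T: 13.9·4.18·(T − 100) = 58.1(T − 100); original water: 1621.8(T − 17.1); glass cup: 247·0.84·(T − 17.1) = 207.48(T − 17.1)
1887.4 T = 31414 + 5810.2 + 31281 = 68506
T ≈ 36.30 °C (< 100 °C, so full condensation is consistent).

T_f ≈ 36.3 °C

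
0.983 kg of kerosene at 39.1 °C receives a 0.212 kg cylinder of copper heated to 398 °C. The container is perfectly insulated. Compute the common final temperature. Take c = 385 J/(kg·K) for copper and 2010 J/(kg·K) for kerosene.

T_f ≈ 53.3 °C

Energy conservation, ΣQ = 0:
0.212*385*(T − 398) + 0.983*2010*(T − 39.1) = 0
2057.4 T = 109740
T = 109740/2057.4 ≈ 53.34 °C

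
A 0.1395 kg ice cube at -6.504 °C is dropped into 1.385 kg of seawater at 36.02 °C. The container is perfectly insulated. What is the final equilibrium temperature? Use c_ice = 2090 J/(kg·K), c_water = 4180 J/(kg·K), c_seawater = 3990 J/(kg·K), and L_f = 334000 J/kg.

T_f ≈ 24.6 °C

Conservation of energy gives ΣQ = 0:
warm ice to 0 °C: 0.1395·2090·(0 − (-6.504)) = 1896.3
  fusion: m_ice L_f = 0.1395·334000 = 46593
  warm the meltwater: 583.11 T
  seawater: 5526.1(T − 36.02)
6109.3 T = 199052 − 48489 = 150563
T ≈ 24.64 °C. Since T > 0 °C, the all-ice-melts assumption holds.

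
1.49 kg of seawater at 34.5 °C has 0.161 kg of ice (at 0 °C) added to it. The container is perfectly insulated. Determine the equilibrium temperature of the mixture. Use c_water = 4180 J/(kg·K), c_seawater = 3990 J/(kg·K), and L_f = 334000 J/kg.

T_f ≈ 22.9 °C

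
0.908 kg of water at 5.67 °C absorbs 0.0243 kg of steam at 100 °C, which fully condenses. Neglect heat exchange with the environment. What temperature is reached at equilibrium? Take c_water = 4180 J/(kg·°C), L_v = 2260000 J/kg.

T_f ≈ 22.2 °C

Energy conservation, ΣQ = 0:
condense steam: −0.0243·2260000 = −54918; condensed water 100 °C→T: 101.57(T − 100); original water: 3795.4(T − 5.67)
3897 T = 54918 + 10157 + 21520 = 86596
T ≈ 22.22 °C — below 100 °C, confirming all the steam condensed.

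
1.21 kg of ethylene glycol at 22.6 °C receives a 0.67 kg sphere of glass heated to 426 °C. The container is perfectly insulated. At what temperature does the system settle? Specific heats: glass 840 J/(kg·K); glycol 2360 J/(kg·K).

T_f ≈ 89.0 °C

Setting the total heat transfer to zero:
0.67·840·(T − 426) + 1.21·2360·(T − 22.6) = 0
562.8(T − 426) + 2855.6(T − 22.6) = 0
(562.8 + 2855.6) T = 562.8·426 + 2855.6·22.6
T ≈ 89.02 °C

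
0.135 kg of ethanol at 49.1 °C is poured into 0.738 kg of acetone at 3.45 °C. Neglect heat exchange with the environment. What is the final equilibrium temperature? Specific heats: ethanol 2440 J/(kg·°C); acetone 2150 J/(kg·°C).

Conservation of energy gives ΣQ = 0:
0.135*2440*(T − 49.1) + 0.738*2150*(T − 3.45) = 0
(329.4 + 1586.7) T = 329.4*49.1 + 1586.7*3.45
T ≈ 11.30 °C

T_f ≈ 11.3 °C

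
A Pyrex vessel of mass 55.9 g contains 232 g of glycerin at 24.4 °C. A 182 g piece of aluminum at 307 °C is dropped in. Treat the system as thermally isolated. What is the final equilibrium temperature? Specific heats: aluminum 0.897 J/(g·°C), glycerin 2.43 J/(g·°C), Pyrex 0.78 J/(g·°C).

Energy conservation, ΣQ = 0:
182*0.897*(T − 307) + 232*2.43*(T − 24.4) + 55.9*0.78*(T − 24.4) = 0
163.25(T − 307) + 563.76(T − 24.4) + 43.6(T − 24.4) = 0
(163.25 + 563.76 + 43.6) T = 163.25*307 + 563.76*24.4 + 43.6*24.4
T = 64939 / 770.62 = 84.3 °C

T_f ≈ 84.3 °C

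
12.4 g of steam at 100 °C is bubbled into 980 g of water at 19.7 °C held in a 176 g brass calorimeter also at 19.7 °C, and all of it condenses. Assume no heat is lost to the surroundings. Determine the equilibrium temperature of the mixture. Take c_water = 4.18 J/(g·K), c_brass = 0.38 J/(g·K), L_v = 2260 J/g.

Conservation of energy gives ΣQ = 0:
steam→water at 100 °C releases m L_v = 12.4·2260 = 28024
  condensed water 100 °C→T: 51.83(T − 100)
  original water: 4096.4(T − 19.7)
  cup: 66.88(T − 19.7)
4215.1 T = 28024 + 5183.2 + 82017 = 115224
T ≈ 27.34 °C (< 100 °C, so full condensation is consistent).

T_f ≈ 27.3 °C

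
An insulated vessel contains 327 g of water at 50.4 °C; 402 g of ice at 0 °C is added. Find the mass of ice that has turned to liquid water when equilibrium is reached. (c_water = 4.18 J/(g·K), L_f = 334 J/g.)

Cooling the water to 0 °C releases 327·4.18·50.4 = 68890 J.
Melting all 402 g of ice would need 402·334 = 134268 J.
That's not enough to melt it all — equilibrium is at 0 °C with ice remaining.
Mass melted = 68890/334 ≈ 206.3 g.

m_melted ≈ 206 g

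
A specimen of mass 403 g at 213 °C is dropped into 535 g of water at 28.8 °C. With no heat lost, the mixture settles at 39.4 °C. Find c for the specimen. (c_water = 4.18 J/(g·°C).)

Conservation of energy gives ΣQ = 0:
403·c·(39.4 − 213) + 535·4.18·(39.4 − 28.8) = 0
-69961 c = -23705
c = -23705/-69961 ≈ 0.3388 J/(g·°C)

c ≈ 0.339 J/(g·°C)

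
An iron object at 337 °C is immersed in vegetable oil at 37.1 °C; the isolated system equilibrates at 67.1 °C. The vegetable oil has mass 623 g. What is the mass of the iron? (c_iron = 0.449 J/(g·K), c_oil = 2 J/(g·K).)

m ≈ 308 g

Heat lost by the iron = heat gained by the oil:
m×0.449×(337 − 67.1) = 623×2×(67.1 − 37.1)
121.19 m = 37380  ⇒  m ≈ 308.5 g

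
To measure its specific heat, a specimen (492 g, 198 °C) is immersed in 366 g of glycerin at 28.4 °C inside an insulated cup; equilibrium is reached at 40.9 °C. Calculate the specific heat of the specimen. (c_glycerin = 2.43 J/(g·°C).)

Let T be the final temperature. ΣQ_i = 0:
492×c×(40.9 − 198) + 366×2.43×(40.9 − 28.4) = 0
-77293 c = -11117
c = -11117/-77293 ≈ 0.1438 J/(g·°C)

c ≈ 0.144 J/(g·°C)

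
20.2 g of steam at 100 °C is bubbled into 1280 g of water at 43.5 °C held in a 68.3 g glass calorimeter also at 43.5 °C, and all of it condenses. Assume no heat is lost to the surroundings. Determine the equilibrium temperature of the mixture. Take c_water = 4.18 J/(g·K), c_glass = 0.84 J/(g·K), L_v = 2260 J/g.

T_f ≈ 52.7 °C

Taking heat into each body as positive, Σ m c ΔT = 0:
latent heat released on condensation: 20.2·2260 = 45652
  condensed water 100 °C→T: 84.44(T − 100)
  water warms: 1280·4.18·(T − 43.5) = 5350.4(T − 43.5)
  glass cup: 68.3·0.84·(T − 43.5) = 57.37(T − 43.5)
5492.2 T = 45652 + 8443.6 + 235238 = 289334
T ≈ 52.68 °C, under the boiling point, so the assumption holds.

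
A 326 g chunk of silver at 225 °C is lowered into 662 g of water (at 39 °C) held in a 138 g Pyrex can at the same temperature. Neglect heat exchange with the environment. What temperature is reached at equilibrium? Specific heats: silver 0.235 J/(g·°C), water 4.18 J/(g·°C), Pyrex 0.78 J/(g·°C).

T_f ≈ 43.8 °C

Net heat exchanged in the isolated system is zero:
326×0.235×(T − 225) + 662×4.18×(T − 39) + 138×0.78×(T − 39) = 0
76.61(T − 225) + 2767.2(T − 39) + 107.64(T − 39) = 0
2951.4 T = 129354
T = 129354/2951.4 ≈ 43.83 °C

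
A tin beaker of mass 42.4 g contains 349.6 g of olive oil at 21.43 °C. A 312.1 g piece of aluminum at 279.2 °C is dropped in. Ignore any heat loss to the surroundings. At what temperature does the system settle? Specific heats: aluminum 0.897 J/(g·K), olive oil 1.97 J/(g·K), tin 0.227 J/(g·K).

T_f ≈ 95.2 °C

Setting the total heat transfer to zero:
312.1·0.897·(T − 279.2) + 349.6·1.97·(T − 21.43) + 42.4·0.227·(T − 21.43) = 0
279.95(T − 279.2) + 688.71(T − 21.43) + 9.625(T − 21.43) = 0
(279.95 + 688.71 + 9.625) T = 279.95·279.2 + 688.71·21.43 + 9.625·21.43
T ≈ 95.20 °C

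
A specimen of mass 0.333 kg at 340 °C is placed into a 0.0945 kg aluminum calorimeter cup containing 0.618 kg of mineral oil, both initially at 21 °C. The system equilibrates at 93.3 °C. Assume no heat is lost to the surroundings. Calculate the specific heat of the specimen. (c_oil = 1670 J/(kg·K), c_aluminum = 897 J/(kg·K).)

Heat gained plus heat lost sum to zero:
0.333×c×(93.3 − 340) + 0.618×1670×(93.3 − 21) + 0.0945×897×(93.3 − 21) = 0
-82.15 c = -80747
c = -80747/-82.15 ≈ 982.9 J/(kg·K)

c ≈ 983 J/(kg·K)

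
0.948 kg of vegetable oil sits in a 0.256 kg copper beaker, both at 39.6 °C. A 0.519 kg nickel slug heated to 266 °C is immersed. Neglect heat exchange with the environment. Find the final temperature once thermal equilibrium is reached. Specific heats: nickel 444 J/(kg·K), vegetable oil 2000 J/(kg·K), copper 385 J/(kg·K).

T_f = Σ m_i c_i T_i / Σ m_i c_i:
T_f = (230.44·266 + 1896·39.6 + 98.56·39.6) / (230.44 + 1896 + 98.56)
    = 140281 / 2225 ≈ 63.05 °C

T_f ≈ 63.0 °C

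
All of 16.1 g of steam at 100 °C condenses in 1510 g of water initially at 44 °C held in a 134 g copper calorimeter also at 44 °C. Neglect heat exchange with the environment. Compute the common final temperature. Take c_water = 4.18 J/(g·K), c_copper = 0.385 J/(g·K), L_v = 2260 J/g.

T_f ≈ 50.2 °C

Taking heat into each body as positive, Σ m c ΔT = 0:
latent heat released on condensation: 16.1×2260 = 36386; condensate cools 100→T: 16.1×4.18×(T − 100) = 67.3(T − 100); original water: 6311.8(T − 44); cup: 51.59(T − 44)
6430.7 T = 36386 + 6729.8 + 279989 = 323105
T ≈ 50.24 °C, under the boiling point, so the assumption holds.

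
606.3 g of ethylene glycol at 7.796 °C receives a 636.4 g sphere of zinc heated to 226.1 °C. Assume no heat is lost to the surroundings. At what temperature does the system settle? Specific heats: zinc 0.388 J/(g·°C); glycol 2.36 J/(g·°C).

T_f ≈ 39.9 °C

T_f is the heat-capacity-weighted average of the initial temperatures:
T_f = (246.92*226.1 + 1430.9*7.796) / (246.92 + 1430.9)
    = 66984 / 1677.8 ≈ 39.92 °C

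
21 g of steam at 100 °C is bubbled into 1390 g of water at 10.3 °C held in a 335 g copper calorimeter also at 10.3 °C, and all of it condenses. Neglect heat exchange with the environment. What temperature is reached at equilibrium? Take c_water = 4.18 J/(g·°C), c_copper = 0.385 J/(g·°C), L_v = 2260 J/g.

T_f ≈ 19.5 °C

Energy balance with sensible and latent terms:
steam→water at 100 °C releases m L_v = 21·2260 = 47460; condensed water 100 °C→T: 87.78(T − 100); original water: 5810.2(T − 10.3); copper cup: 335·0.385·(T − 10.3) = 128.97(T − 10.3)
6027 T = 47460 + 8778 + 61174 = 117412
T ≈ 19.48 °C — below 100 °C, confirming all the steam condensed.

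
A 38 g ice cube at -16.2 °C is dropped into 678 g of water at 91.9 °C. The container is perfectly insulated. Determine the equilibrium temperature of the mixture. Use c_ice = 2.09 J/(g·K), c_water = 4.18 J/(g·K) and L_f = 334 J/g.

T_f ≈ 82.4 °C

Sum of m c ΔT and latent-heat terms is zero:
warm ice to 0 °C: 38×2.09×(0 − (-16.2)) = 1286.6
  melt ice: 38×334 = 12692
  meltwater 0→T: 38×4.18×T = 158.84 T
  water cools: 678×4.18×(T − 91.9) = 2834(T − 91.9)
2992.9 T = 260448 − 13979 = 246470
T ≈ 82.35 °C (positive, so assuming full melt was valid).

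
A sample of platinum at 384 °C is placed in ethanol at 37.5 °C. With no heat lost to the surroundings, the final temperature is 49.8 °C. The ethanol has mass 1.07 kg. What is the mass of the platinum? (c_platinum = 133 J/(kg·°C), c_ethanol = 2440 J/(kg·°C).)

m ≈ 0.722 kg

Heat lost by the platinum = heat gained by the ethanol:
m·133·(384 − 49.8) = 1.07·2440·(49.8 − 37.5)
44449 m = 32113  ⇒  m ≈ 0.7225 kg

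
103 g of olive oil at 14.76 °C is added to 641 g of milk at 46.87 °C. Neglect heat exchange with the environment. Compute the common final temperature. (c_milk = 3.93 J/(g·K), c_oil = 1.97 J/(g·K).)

T_f ≈ 44.5 °C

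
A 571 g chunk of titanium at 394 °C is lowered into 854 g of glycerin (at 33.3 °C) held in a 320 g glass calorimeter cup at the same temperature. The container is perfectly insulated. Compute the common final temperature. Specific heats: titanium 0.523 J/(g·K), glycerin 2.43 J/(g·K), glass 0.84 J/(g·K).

With ΣQ=0 the equilibrium temperature is the m·c-weighted mean:
T_f = (298.63*394 + 2075.2*33.3 + 268.8*33.3) / (298.63 + 2075.2 + 268.8)
    = 195717 / 2642.7 ≈ 74.06 °C

T_f ≈ 74.1 °C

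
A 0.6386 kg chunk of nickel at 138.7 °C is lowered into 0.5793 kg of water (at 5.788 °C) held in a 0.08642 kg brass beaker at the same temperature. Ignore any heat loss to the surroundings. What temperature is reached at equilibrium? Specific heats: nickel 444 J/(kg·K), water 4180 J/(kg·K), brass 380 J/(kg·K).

T_f = Σ m_i c_i T_i / Σ m_i c_i:
T_f = (283.54·138.7 + 2421.5·5.788 + 32.84·5.788) / (283.54 + 2421.5 + 32.84)
    = 53532 / 2737.9 ≈ 19.55 °C

T_f ≈ 19.6 °C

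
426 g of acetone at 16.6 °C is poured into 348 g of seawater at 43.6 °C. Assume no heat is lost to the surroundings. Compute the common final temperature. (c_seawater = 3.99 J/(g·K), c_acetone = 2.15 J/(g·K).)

Set heat shed by the hot body equal to heat absorbed by the cold body:
348×3.99×(43.6 − T) = 426×2.15×(T − 16.6)
1388.5(43.6 − T) = 915.9(T − 16.6)
2304.4 T = 75743  ⇒  T ≈ 32.87 °C

T_f ≈ 32.9 °C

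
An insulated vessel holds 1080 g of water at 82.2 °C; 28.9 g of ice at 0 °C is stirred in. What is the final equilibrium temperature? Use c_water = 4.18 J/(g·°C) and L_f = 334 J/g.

T_f ≈ 78.0 °C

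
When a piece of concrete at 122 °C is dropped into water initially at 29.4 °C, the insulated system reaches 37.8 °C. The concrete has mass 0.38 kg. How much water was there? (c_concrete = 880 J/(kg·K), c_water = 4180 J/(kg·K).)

|Q_concrete| = |Q_water|:
0.38·880·(122 − 37.8) = m·4180·(37.8 − 29.4)
35112 m = 28156  ⇒  m ≈ 0.8019 kg

m ≈ 0.802 kg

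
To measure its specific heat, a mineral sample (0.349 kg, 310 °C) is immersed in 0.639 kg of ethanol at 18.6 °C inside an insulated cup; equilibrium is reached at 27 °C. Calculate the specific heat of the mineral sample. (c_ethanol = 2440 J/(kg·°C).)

Net heat exchanged in the isolated system is zero:
0.349×c×(27 − 310) + 0.639×2440×(27 − 18.6) = 0
-98.77 c = -13097
c = -13097/-98.77 ≈ 132.6 J/(kg·°C)

c ≈ 133 J/(kg·°C)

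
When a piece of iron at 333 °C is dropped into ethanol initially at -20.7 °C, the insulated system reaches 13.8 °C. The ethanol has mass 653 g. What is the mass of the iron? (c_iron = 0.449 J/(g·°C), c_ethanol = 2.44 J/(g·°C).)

m ≈ 384 g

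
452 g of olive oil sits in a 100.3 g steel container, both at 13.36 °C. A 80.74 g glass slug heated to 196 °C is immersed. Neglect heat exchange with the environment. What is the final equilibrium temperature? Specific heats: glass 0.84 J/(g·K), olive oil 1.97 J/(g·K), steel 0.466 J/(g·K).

Conservation of energy gives ΣQ = 0:
80.74*0.84*(T − 196) + 452*1.97*(T − 13.36) + 100.3*0.466*(T − 13.36) = 0
67.82(T − 196) + 890.44(T − 13.36) + 46.74(T − 13.36) = 0
(67.82 + 890.44 + 46.74) T = 67.82*196 + 890.44*13.36 + 46.74*13.36
T = 25814/1005 ≈ 25.69 °C

T_f ≈ 25.7 °C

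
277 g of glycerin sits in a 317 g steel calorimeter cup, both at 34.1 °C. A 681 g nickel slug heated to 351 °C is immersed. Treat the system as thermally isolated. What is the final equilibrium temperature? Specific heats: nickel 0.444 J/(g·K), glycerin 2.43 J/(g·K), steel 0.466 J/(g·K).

T_f ≈ 119.4 °C

Conservation of energy gives ΣQ = 0:
681*0.444*(T − 351) + 277*2.43*(T − 34.1) + 317*0.466*(T − 34.1) = 0
(302.36 + 673.11 + 147.72) T = 302.36*351 + 673.11*34.1 + 147.72*34.1
T = 134120/1123.2 ≈ 119.41 °C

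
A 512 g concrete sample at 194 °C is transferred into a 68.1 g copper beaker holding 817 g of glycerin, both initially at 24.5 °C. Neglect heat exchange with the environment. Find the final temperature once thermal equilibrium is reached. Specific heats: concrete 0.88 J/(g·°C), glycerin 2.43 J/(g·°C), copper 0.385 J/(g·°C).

T_f ≈ 55.5 °C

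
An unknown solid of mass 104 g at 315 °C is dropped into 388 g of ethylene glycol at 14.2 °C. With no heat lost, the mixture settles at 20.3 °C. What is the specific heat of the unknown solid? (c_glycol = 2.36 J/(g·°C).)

c ≈ 0.182 J/(g·°C)

Let T be the final temperature. ΣQ_i = 0:
104·c·(20.3 − 315) + 388·2.36·(20.3 − 14.2) = 0
-30649 c = -5585.6
c = -5585.6/-30649 ≈ 0.1822 J/(g·°C)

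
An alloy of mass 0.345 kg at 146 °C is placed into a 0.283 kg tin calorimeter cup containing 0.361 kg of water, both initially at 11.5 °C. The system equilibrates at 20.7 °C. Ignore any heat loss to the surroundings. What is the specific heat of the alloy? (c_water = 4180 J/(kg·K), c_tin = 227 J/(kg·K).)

c ≈ 335 J/(kg·K)

Conservation of energy gives ΣQ = 0:
0.345×c×(20.7 − 146) + 0.361×4180×(20.7 − 11.5) + 0.283×227×(20.7 − 11.5) = 0
-43.23 c = -14474
c = -14474/-43.23 ≈ 334.8 J/(kg·K)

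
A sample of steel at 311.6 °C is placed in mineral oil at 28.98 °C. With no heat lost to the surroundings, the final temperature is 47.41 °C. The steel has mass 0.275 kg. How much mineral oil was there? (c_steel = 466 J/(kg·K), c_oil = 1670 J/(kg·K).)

m ≈ 1.1 kg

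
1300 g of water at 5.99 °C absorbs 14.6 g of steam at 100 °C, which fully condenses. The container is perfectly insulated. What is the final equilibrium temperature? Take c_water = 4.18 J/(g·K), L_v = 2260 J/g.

T_f ≈ 13.0 °C

Setting the total heat transfer to zero:
condense steam: −14.6×2260 = −32996; condensate cools 100→T: 14.6×4.18×(T − 100) = 61.03(T − 100); original water: 5434(T − 5.99)
5495 T = 32996 + 6102.8 + 32550 = 71648
T ≈ 13.04 °C — below 100 °C, confirming all the steam condensed.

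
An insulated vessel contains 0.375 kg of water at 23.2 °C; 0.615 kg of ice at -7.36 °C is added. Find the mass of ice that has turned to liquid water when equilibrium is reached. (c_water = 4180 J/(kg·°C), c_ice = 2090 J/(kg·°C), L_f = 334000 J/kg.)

m_melted ≈ 0.0806 kg

Cooling the water to 0 °C releases 0.375×4180×23.2 = 36366 J.
Of that, 0.615×2090×7.36 = 9460.2 J goes to bring the ice to 0 °C, leaving 26906 J.
To melt every bit of ice: 0.615×334000 = 205410 J.
That's not enough to melt it all — equilibrium is at 0 °C with ice remaining.
m_melted×334000 = 26906  ⇒  m_melted ≈ 0.08056 kg.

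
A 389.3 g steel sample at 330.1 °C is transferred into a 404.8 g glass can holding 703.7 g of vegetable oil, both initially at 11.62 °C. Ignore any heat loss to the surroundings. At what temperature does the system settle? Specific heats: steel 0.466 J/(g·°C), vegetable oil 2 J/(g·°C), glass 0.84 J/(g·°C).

Energy conservation, ΣQ = 0:
389.3·0.466·(T − 330.1) + 703.7·2·(T − 11.62) + 404.8·0.84·(T − 11.62) = 0
181.41(T − 330.1) + 1407.4(T − 11.62) + 340.03(T − 11.62) = 0
(181.41 + 1407.4 + 340.03) T = 181.41·330.1 + 1407.4·11.62 + 340.03·11.62
T = 80190/1928.8 ≈ 41.57 °C

T_f ≈ 41.6 °C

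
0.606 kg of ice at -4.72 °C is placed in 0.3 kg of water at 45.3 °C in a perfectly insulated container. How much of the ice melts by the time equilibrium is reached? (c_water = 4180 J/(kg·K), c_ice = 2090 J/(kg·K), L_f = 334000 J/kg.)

Heat available from the water dropping to 0 °C: 0.3×4180×45.3 = 56806 J.
Of that, 0.606×2090×4.72 = 5978.1 J goes to bring the ice to 0 °C, leaving 50828 J.
To melt every bit of ice: 0.606×334000 = 202404 J.
That's not enough to melt it all — equilibrium is at 0 °C with ice remaining.
Mass melted = 50828/334000 ≈ 0.1522 kg.

m_melted ≈ 0.152 kg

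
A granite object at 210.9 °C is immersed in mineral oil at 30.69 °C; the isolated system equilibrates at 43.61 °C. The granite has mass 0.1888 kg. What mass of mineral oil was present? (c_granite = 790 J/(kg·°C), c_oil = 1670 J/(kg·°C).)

m ≈ 1.16 kg

Energy conservation, ΣQ = 0:
0.1888·790·(43.61 − 210.9) + m·1670·(43.61 − 30.69) = 0
21576 m = 24952
m = 24952/21576 ≈ 1.156 kg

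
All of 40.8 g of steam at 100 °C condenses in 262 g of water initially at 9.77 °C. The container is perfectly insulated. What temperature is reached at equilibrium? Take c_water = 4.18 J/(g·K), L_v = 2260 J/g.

Let T be the final temperature. ΣQ_i = 0:
latent heat released on condensation: 40.8·2260 = 92208
  condensate cools 100→T: 40.8·4.18·(T − 100) = 170.54(T − 100)
  original water: 1095.2(T − 9.77)
1265.7 T = 92208 + 17054 + 10700 = 119962
T ≈ 94.78 °C — below 100 °C, confirming all the steam condensed.

T_f ≈ 94.8 °C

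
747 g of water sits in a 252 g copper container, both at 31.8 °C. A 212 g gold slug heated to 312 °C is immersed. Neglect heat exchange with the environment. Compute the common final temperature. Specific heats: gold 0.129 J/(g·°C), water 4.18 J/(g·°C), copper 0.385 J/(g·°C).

T_f ≈ 34.2 °C

T_f = Σ m_i c_i T_i / Σ m_i c_i:
T_f = (27.35×312 + 3122.5×31.8 + 97.02×31.8) / (27.35 + 3122.5 + 97.02)
    = 110912 / 3246.8 ≈ 34.16 °C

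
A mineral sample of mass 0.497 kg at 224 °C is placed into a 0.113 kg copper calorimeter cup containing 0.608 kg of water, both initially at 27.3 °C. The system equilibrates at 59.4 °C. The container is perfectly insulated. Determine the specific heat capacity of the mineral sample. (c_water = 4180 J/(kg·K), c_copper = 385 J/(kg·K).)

c ≈ 1010 J/(kg·K)

Heat gained plus heat lost sum to zero:
0.497·c·(59.4 − 224) + 0.608·4180·(59.4 − 27.3) + 0.113·385·(59.4 − 27.3) = 0
-81.81 c = -82977
c = -82977/-81.81 ≈ 1014 J/(kg·K)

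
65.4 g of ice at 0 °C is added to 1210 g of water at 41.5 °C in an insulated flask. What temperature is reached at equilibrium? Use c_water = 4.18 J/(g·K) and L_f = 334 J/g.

Heat gained plus heat lost sum to zero:
latent heat to melt: 65.4×334 = 21844; warm the meltwater: 273.37 T; water: 5057.8(T − 41.5)
5331.2 T = 209899 − 21844 = 188055
T ≈ 35.27 °C (positive, so assuming full melt was valid).

T_f ≈ 35.3 °C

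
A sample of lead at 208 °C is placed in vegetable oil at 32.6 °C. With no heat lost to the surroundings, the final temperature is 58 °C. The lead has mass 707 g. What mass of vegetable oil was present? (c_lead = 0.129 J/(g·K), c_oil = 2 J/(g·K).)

Setting the total heat transfer to zero:
707×0.129×(58 − 208) + m×2×(58 − 32.6) = 0
50.8 m = 13680
m = 13680/50.8 ≈ 269.3 g

m ≈ 269 g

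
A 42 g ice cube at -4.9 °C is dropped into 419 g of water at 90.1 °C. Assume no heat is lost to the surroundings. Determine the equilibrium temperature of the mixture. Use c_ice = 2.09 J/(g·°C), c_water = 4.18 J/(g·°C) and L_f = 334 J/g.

T_f ≈ 74.4 °C

Conservation of energy gives ΣQ = 0:
ice -4.9→0 °C: 42×2.09×4.9 = 430.12
  melt ice: 42×334 = 14028
  warm the meltwater: 175.56 T
  water cools: 419×4.18×(T − 90.1) = 1751.4(T − 90.1)
1927 T = 157803 − 14458 = 143345
T ≈ 74.39 °C. Since T > 0 °C, the all-ice-melts assumption holds.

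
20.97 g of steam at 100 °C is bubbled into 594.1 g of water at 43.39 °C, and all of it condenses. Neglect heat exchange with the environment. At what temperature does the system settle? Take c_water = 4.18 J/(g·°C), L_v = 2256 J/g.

Net heat exchanged in the isolated system is zero:
condense steam: −20.97×2256 = −47308; condensed water 100 °C→T: 87.65(T − 100); water warms: 594.1×4.18×(T − 43.39) = 2483.3(T − 43.39)
2571 T = 47308 + 8765.5 + 107752 = 163826
T ≈ 63.72 °C, under the boiling point, so the assumption holds.

T_f ≈ 63.7 °C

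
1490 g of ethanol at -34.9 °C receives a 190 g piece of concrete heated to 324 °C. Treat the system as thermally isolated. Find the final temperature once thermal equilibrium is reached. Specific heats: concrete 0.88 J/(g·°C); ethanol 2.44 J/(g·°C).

T_f is the heat-capacity-weighted average of the initial temperatures:
T_f = (167.2*324 + 3635.6*(-34.9)) / (167.2 + 3635.6)
    = -72710 / 3802.8 ≈ -19.12 °C

T_f ≈ -19.1 °C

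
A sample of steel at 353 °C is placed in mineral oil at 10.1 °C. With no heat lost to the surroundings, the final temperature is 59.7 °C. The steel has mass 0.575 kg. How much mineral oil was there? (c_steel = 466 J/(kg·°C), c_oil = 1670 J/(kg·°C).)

m ≈ 0.949 kg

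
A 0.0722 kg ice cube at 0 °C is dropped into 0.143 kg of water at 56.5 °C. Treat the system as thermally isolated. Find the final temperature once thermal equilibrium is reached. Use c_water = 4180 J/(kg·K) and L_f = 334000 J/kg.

T_f ≈ 10.7 °C

Taking heat into each body as positive, Σ m c ΔT = 0:
latent heat to melt: 0.0722×334000 = 24115
  warm the meltwater: 301.8 T
  water cools: 0.143×4180×(T − 56.5) = 597.74(T − 56.5)
899.54 T = 33772 − 24115 = 9657.5
T ≈ 10.74 °C — above 0 °C, consistent with complete melting.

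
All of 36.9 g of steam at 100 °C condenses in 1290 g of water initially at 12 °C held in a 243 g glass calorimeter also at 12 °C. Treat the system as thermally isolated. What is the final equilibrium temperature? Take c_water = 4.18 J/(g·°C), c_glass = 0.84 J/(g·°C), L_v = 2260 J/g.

T_f ≈ 28.9 °C

Setting the total heat transfer to zero:
latent heat released on condensation: 36.9×2260 = 83394; condensate cools 100→T: 36.9×4.18×(T − 100) = 154.24(T − 100); original water: 5392.2(T − 12); glass cup: 243×0.84×(T − 12) = 204.12(T − 12)
5750.6 T = 83394 + 15424 + 67156 = 165974
T ≈ 28.86 °C (< 100 °C, so full condensation is consistent).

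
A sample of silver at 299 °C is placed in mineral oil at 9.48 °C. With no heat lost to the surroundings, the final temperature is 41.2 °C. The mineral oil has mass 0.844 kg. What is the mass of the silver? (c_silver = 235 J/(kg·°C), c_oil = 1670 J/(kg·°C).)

m ≈ 0.738 kg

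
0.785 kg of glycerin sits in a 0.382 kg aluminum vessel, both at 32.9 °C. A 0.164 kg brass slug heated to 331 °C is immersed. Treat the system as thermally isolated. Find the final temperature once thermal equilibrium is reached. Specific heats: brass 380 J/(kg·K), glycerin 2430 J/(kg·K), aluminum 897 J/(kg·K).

Net heat exchanged in the isolated system is zero:
0.164·380·(T − 331) + 0.785·2430·(T − 32.9) + 0.382·897·(T − 32.9) = 0
62.32(T − 331) + 1907.6(T − 32.9) + 342.65(T − 32.9) = 0
2312.5 T = 94660
T = 94660/2312.5 ≈ 40.93 °C

T_f ≈ 40.9 °C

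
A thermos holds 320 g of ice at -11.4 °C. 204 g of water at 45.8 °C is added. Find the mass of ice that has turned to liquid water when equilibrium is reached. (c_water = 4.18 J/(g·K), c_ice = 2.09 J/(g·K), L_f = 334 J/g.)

Water can give up m c ΔT = 204·4.18·45.8 = 39055 J before reaching 0 °C.
Warming the ice to 0 °C takes 320·2.09·11.4 = 7624.3 J, leaving 31430 J for melting.
To melt every bit of ice: 320·334 = 106880 J.
Since 31430 < 106880 J, not all the ice melts; equilibrium is at 0 °C.
m_melt = 31430 / L_f = 94.1 g.

m_melted ≈ 94.1 g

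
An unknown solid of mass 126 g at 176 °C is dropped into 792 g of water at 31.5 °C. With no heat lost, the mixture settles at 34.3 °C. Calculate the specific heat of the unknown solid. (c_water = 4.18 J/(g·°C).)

Let T be the final temperature. ΣQ_i = 0:
126·c·(34.3 − 176) + 792·4.18·(34.3 − 31.5) = 0
-17854 c = -9269.6
c = -9269.6/-17854 ≈ 0.5192 J/(g·°C)

c ≈ 0.519 J/(g·°C)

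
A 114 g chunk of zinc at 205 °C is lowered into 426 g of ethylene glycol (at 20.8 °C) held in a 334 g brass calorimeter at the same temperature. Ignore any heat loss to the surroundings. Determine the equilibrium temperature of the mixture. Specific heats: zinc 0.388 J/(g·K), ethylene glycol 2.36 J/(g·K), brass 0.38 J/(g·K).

Setting the total heat transfer to zero:
114·0.388·(T − 205) + 426·2.36·(T − 20.8) + 334·0.38·(T − 20.8) = 0
1176.5 T = 32619
T ≈ 27.73 °C

T_f ≈ 27.7 °C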